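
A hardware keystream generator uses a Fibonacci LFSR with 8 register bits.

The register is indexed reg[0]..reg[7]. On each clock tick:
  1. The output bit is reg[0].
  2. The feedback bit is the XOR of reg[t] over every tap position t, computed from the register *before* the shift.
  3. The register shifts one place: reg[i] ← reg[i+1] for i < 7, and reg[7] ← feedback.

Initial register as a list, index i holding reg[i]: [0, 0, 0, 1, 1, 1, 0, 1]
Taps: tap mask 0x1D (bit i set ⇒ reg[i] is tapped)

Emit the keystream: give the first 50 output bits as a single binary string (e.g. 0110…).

k : reg_k → out_k, fb_k
0: 00011101 → 0, fb=0
1: 00111010 → 0, fb=1
2: 01110101 → 0, fb=0
3: 11101010 → 1, fb=1
4: 11010101 → 1, fb=0
5: 10101010 → 1, fb=1
6: 01010101 → 0, fb=1
7: 10101011 → 1, fb=1
8: 01010111 → 0, fb=1
9: 10101111 → 1, fb=1
10: 01011111 → 0, fb=0
11: 10111110 → 1, fb=0
12: 01111100 → 0, fb=1
13: 11111001 → 1, fb=0
14: 11110010 → 1, fb=1
15: 11100101 → 1, fb=0
16: 11001010 → 1, fb=0
17: 10010100 → 1, fb=0
18: 00101000 → 0, fb=0
19: 01010000 → 0, fb=1
20: 10100001 → 1, fb=0
21: 01000010 → 0, fb=0
22: 10000100 → 1, fb=1
23: 00001001 → 0, fb=1
24: 00010011 → 0, fb=1
25: 00100111 → 0, fb=1
26: 01001111 → 0, fb=1
27: 10011111 → 1, fb=1
28: 00111111 → 0, fb=1
29: 01111111 → 0, fb=1
30: 11111111 → 1, fb=0
31: 11111110 → 1, fb=0
32: 11111100 → 1, fb=0
33: 11111000 → 1, fb=0
34: 11110000 → 1, fb=1
35: 11100001 → 1, fb=0
36: 11000010 → 1, fb=1
37: 10000101 → 1, fb=1
38: 00001011 → 0, fb=1
39: 00010111 → 0, fb=1
40: 00101111 → 0, fb=0
41: 01011110 → 0, fb=0
42: 10111100 → 1, fb=0
43: 01111000 → 0, fb=1
44: 11110001 → 1, fb=1
45: 11100011 → 1, fb=0
46: 11000110 → 1, fb=1
47: 10001101 → 1, fb=0
48: 00011010 → 0, fb=0
49: 00110100 → 0, fb=0

00011101010101111100101000010011111111000010111100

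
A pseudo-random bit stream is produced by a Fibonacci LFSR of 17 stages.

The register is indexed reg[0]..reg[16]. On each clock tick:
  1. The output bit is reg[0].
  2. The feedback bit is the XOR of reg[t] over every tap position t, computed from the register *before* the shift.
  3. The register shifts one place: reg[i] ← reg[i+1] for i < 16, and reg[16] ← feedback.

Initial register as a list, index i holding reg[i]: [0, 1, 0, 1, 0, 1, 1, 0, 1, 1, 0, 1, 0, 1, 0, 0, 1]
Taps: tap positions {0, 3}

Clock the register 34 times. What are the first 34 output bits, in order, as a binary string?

0101011011010100111100000011100110

tick  register→output (feedback)
  0  01010110110101001→0 (1)
  1  10101101101010011→1 (1)
  2  01011011010100111→0 (1)
  3  10110110101001111→1 (0)
  4  01101101010011110→0 (0)
  5  11011010100111100→1 (0)
  6  10110101001111000→1 (0)
  7  01101010011110000→0 (0)
  8  11010100111100000→1 (0)
  9  10101001111000000→1 (1)
 10  01010011110000001→0 (1)
 11  10100111100000011→1 (1)
 12  01001111000000111→0 (0)
 13  10011110000001110→1 (0)
 14  00111100000011100→0 (1)
 15  01111000000111001→0 (1)
 16  11110000001110011→1 (0)
 17  11100000011100110→1 (1)
 18  11000000111001101→1 (1)
 19  10000001110011011→1 (1)
 20  00000011100110111→0 (0)
 21  00000111001101110→0 (0)
 22  00001110011011100→0 (0)
 23  00011100110111000→0 (1)
 24  00111001101110001→0 (1)
 25  01110011011100011→0 (1)
 26  11100110111000111→1 (1)
 27  11001101110001111→1 (1)
 28  10011011100011111→1 (0)
 29  00110111000111110→0 (1)
 30  01101110001111101→0 (0)
 31  11011100011111010→1 (0)
 32  10111000111110100→1 (0)
 33  01110001111101000→0 (1)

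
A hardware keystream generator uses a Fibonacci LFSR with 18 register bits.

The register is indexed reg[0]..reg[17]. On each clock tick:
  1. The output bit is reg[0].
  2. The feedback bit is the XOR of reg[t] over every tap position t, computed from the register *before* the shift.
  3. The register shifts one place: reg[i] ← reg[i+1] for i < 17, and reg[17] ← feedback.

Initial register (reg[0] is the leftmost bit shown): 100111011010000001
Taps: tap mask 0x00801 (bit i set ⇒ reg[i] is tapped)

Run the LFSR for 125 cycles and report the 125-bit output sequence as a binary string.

10011101101000000110011110100111010101110100011101011011011001110001100011101000000101100001011000101001110101100010011000111

step | reg (before) | out | fb
   0 | 100111011010000001 | 1 | 1
   1 | 001110110100000011 | 0 | 0
   2 | 011101101000000110 | 0 | 0
   3 | 111011010000001100 | 1 | 1
   4 | 110110100000011001 | 1 | 1
   5 | 101101000000110011 | 1 | 1
   6 | 011010000001100111 | 0 | 1
   7 | 110100000011001111 | 1 | 0
   8 | 101000000110011110 | 1 | 1
   9 | 010000001100111101 | 0 | 0
  10 | 100000011001111010 | 1 | 0
  11 | 000000110011110100 | 0 | 1
  12 | 000001100111101001 | 0 | 1
  13 | 000011001111010011 | 0 | 1
  14 | 000110011110100111 | 0 | 0
  15 | 001100111101001110 | 0 | 1
  16 | 011001111010011101 | 0 | 0
  17 | 110011110100111010 | 1 | 1
  18 | 100111101001110101 | 1 | 0
  19 | 001111010011101010 | 0 | 1
  20 | 011110100111010101 | 0 | 1
  21 | 111101001110101011 | 1 | 1
  22 | 111010011101010111 | 1 | 0
  23 | 110100111010101110 | 1 | 1
  24 | 101001110101011101 | 1 | 0
  25 | 010011101010111010 | 0 | 0
  26 | 100111010101110100 | 1 | 0
  27 | 001110101011101000 | 0 | 1
  28 | 011101010111010001 | 0 | 1
  29 | 111010101110100011 | 1 | 1
  30 | 110101011101000111 | 1 | 0
  31 | 101010111010001110 | 1 | 1
  32 | 010101110100011101 | 0 | 0
  33 | 101011101000111010 | 1 | 1
  34 | 010111010001110101 | 0 | 1
  35 | 101110100011101011 | 1 | 0
  36 | 011101000111010110 | 0 | 1
  37 | 111010001110101101 | 1 | 1
  38 | 110100011101011011 | 1 | 0
  39 | 101000111010110110 | 1 | 1
  40 | 010001110101101101 | 0 | 1
  41 | 100011101011011011 | 1 | 0
  42 | 000111010110110110 | 0 | 0
  43 | 001110101101101100 | 0 | 1
  44 | 011101011011011001 | 0 | 1
  45 | 111010110110110011 | 1 | 1
  46 | 110101101101100111 | 1 | 0
  47 | 101011011011001110 | 1 | 0
  48 | 010110110110011100 | 0 | 0
  49 | 101101101100111000 | 1 | 1
  50 | 011011011001110001 | 0 | 1
  51 | 110110110011100011 | 1 | 0
  52 | 101101100111000110 | 1 | 0
  53 | 011011001110001100 | 0 | 0
  54 | 110110011100011000 | 1 | 1
  55 | 101100111000110001 | 1 | 1
  56 | 011001110001100011 | 0 | 1
  57 | 110011100011000111 | 1 | 0
  58 | 100111000110001110 | 1 | 1
  59 | 001110001100011101 | 0 | 0
  60 | 011100011000111010 | 0 | 0
  61 | 111000110001110100 | 1 | 0
  62 | 110001100011101000 | 1 | 0
  63 | 100011000111010000 | 1 | 0
  64 | 000110001110100000 | 0 | 0
  65 | 001100011101000000 | 0 | 1
  66 | 011000111010000001 | 0 | 0
  67 | 110001110100000010 | 1 | 1
  68 | 100011101000000101 | 1 | 1
  69 | 000111010000001011 | 0 | 0
  70 | 001110100000010110 | 0 | 0
  71 | 011101000000101100 | 0 | 0
  72 | 111010000001011000 | 1 | 0
  73 | 110100000010110000 | 1 | 1
  74 | 101000000101100001 | 1 | 0
  75 | 010000001011000010 | 0 | 1
  76 | 100000010110000101 | 1 | 1
  77 | 000000101100001011 | 0 | 0
  78 | 000001011000010110 | 0 | 0
  79 | 000010110000101100 | 0 | 0
  80 | 000101100001011000 | 0 | 1
  81 | 001011000010110001 | 0 | 0
  82 | 010110000101100010 | 0 | 1
  83 | 101100001011000101 | 1 | 0
  84 | 011000010110001010 | 0 | 0
  85 | 110000101100010100 | 1 | 1
  86 | 100001011000101001 | 1 | 1
  87 | 000010110001010011 | 0 | 1
  88 | 000101100010100111 | 0 | 0
  89 | 001011000101001110 | 0 | 1
  90 | 010110001010011101 | 0 | 0
  91 | 101100010100111010 | 1 | 1
  92 | 011000101001110101 | 0 | 1
  93 | 110001010011101011 | 1 | 0
  94 | 100010100111010110 | 1 | 0
  95 | 000101001110101100 | 0 | 0
  96 | 001010011101011000 | 0 | 1
  97 | 010100111010110001 | 0 | 0
  98 | 101001110101100010 | 1 | 0
  99 | 010011101011000100 | 0 | 1
 100 | 100111010110001001 | 1 | 1
 101 | 001110101100010011 | 0 | 0
 102 | 011101011000100110 | 0 | 0
 103 | 111010110001001100 | 1 | 0
 104 | 110101100010011000 | 1 | 1
 105 | 101011000100110001 | 1 | 1
 106 | 010110001001100011 | 0 | 1
 107 | 101100010011000111 | 1 | 0
 108 | 011000100110001110 | 0 | 0
 109 | 110001001100011100 | 1 | 1
 110 | 100010011000111001 | 1 | 1
 111 | 000100110001110011 | 0 | 1
 112 | 001001100011100111 | 0 | 1
 113 | 010011000111001111 | 0 | 1
 114 | 100110001110011111 | 1 | 1
 115 | 001100011100111111 | 0 | 0
 116 | 011000111001111110 | 0 | 1
 117 | 110001110011111101 | 1 | 0
 118 | 100011100111111010 | 1 | 0
 119 | 000111001111110100 | 0 | 1
 120 | 001110011111101001 | 0 | 1
 121 | 011100111111010011 | 0 | 1
 122 | 111001111110100111 | 1 | 1
 123 | 110011111101001111 | 1 | 0
 124 | 100111111010011110 | 1 | 1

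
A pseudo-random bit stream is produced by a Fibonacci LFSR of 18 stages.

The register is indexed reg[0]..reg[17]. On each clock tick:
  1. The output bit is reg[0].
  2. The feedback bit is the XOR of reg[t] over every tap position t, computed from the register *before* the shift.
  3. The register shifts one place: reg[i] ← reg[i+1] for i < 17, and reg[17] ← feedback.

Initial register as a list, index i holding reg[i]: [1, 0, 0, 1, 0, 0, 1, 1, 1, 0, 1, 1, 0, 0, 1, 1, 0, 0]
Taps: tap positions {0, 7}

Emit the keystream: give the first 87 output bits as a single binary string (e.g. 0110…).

tick  register→output (feedback)
  0  100100111011001100→1 (0)
  1  001001110110011000→0 (1)
  2  010011101100110001→0 (0)
  3  100111011001100010→1 (0)
  4  001110110011000100→0 (1)
  5  011101100110001001→0 (0)
  6  111011001100010010→1 (1)
  7  110110011000100101→1 (0)
  8  101100110001001010→1 (0)
  9  011001100010010100→0 (0)
 10  110011000100101000→1 (1)
 11  100110001001010001→1 (1)
 12  001100010010100011→0 (1)
 13  011000100101000111→0 (0)
 14  110001001010001110→1 (1)
 15  100010010100011101→1 (0)
 16  000100101000111010→0 (0)
 17  001001010001110100→0 (1)
 18  010010100011101001→0 (0)
 19  100101000111010010→1 (1)
 20  001010001110100101→0 (0)
 21  010100011101001010→0 (1)
 22  101000111010010101→1 (0)
 23  010001110100101010→0 (1)
 24  100011101001010101→1 (1)
 25  000111010010101011→0 (1)
 26  001110100101010111→0 (0)
 27  011101001010101110→0 (0)
 28  111010010101011100→1 (0)
 29  110100101010111000→1 (1)
 30  101001010101110001→1 (0)
 31  010010101011100010→0 (0)
 32  100101010111000100→1 (0)
 33  001010101110001000→0 (0)
 34  010101011100010000→0 (1)
 35  101010111000100001→1 (0)
 36  010101110001000010→0 (1)
 37  101011100010000101→1 (1)
 38  010111000100001011→0 (0)
 39  101110001000010110→1 (1)
 40  011100010000101101→0 (1)
 41  111000100001011011→1 (1)
 42  110001000010110111→1 (1)
 43  100010000101101111→1 (1)
 44  000100001011011111→0 (0)
 45  001000010110111110→0 (1)
 46  010000101101111101→0 (0)
 47  100001011011111010→1 (0)
 48  000010110111110100→0 (1)
 49  000101101111101001→0 (0)
 50  001011011111010010→0 (1)
 51  010110111110100101→0 (1)
 52  101101111101001011→1 (0)
 53  011011111010010110→0 (1)
 54  110111110100101101→1 (0)
 55  101111101001011010→1 (1)
 56  011111010010110101→0 (1)
 57  111110100101101011→1 (1)
 58  111101001011010111→1 (1)
 59  111010010110101111→1 (0)
 60  110100101101011110→1 (1)
 61  101001011010111101→1 (0)
 62  010010110101111010→0 (1)
 63  100101101011110101→1 (1)
 64  001011010111101011→0 (1)
 65  010110101111010111→0 (0)
 66  101101011110101110→1 (0)
 67  011010111101011100→0 (1)
 68  110101111010111001→1 (0)
 69  101011110101110010→1 (0)
 70  010111101011100100→0 (0)
 71  101111010111001000→1 (0)
 72  011110101110010000→0 (0)
 73  111101011100100000→1 (0)
 74  111010111001000000→1 (0)
 75  110101110010000000→1 (0)
 76  101011100100000000→1 (1)
 77  010111001000000001→0 (0)
 78  101110010000000010→1 (0)
 79  011100100000000100→0 (0)
 80  111001000000001000→1 (1)
 81  110010000000010001→1 (1)
 82  100100000000100011→1 (1)
 83  001000000001000111→0 (0)
 84  010000000010001110→0 (0)
 85  100000000100011100→1 (1)
 86  000000001000111001→0 (0)

100100111011001100010010100011101001010101110001000010110111110100101101011110101110010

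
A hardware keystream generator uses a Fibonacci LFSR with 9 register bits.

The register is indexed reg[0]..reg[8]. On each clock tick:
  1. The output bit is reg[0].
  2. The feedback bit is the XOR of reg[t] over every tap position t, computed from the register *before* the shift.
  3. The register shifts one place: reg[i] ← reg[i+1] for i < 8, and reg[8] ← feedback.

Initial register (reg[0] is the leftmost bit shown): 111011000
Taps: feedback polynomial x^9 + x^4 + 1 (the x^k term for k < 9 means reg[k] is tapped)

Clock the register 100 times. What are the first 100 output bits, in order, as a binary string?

k : reg_k → out_k, fb_k
0: 111011000 → 1, fb=0
1: 110110000 → 1, fb=0
2: 101100000 → 1, fb=1
3: 011000001 → 0, fb=0
4: 110000010 → 1, fb=1
5: 100000101 → 1, fb=1
6: 000001011 → 0, fb=0
7: 000010110 → 0, fb=1
8: 000101101 → 0, fb=0
9: 001011010 → 0, fb=1
10: 010110101 → 0, fb=1
11: 101101011 → 1, fb=1
12: 011010111 → 0, fb=1
13: 110101111 → 1, fb=1
14: 101011111 → 1, fb=0
15: 010111110 → 0, fb=1
16: 101111101 → 1, fb=0
17: 011111010 → 0, fb=1
18: 111110101 → 1, fb=0
19: 111101010 → 1, fb=1
20: 111010101 → 1, fb=0
21: 110101010 → 1, fb=1
22: 101010101 → 1, fb=0
23: 010101010 → 0, fb=0
24: 101010100 → 1, fb=0
25: 010101000 → 0, fb=0
26: 101010000 → 1, fb=0
27: 010100000 → 0, fb=0
28: 101000000 → 1, fb=1
29: 010000001 → 0, fb=0
30: 100000010 → 1, fb=1
31: 000000101 → 0, fb=0
32: 000001010 → 0, fb=0
33: 000010100 → 0, fb=1
34: 000101001 → 0, fb=0
35: 001010010 → 0, fb=1
36: 010100101 → 0, fb=0
37: 101001010 → 1, fb=1
38: 010010101 → 0, fb=1
39: 100101011 → 1, fb=1
40: 001010111 → 0, fb=1
41: 010101111 → 0, fb=0
42: 101011110 → 1, fb=0
43: 010111100 → 0, fb=1
44: 101111001 → 1, fb=0
45: 011110010 → 0, fb=1
46: 111100101 → 1, fb=1
47: 111001011 → 1, fb=1
48: 110010111 → 1, fb=0
49: 100101110 → 1, fb=1
50: 001011101 → 0, fb=1
51: 010111011 → 0, fb=1
52: 101110111 → 1, fb=0
53: 011101110 → 0, fb=0
54: 111011100 → 1, fb=0
55: 110111000 → 1, fb=0
56: 101110000 → 1, fb=0
57: 011100000 → 0, fb=0
58: 111000000 → 1, fb=1
59: 110000001 → 1, fb=1
60: 100000011 → 1, fb=1
61: 000000111 → 0, fb=0
62: 000001110 → 0, fb=0
63: 000011100 → 0, fb=1
64: 000111001 → 0, fb=1
65: 001110011 → 0, fb=1
66: 011100111 → 0, fb=0
67: 111001110 → 1, fb=1
68: 110011101 → 1, fb=0
69: 100111010 → 1, fb=0
70: 001110100 → 0, fb=1
71: 011101001 → 0, fb=0
72: 111010010 → 1, fb=0
73: 110100100 → 1, fb=1
74: 101001001 → 1, fb=1
75: 010010011 → 0, fb=1
76: 100100111 → 1, fb=1
77: 001001111 → 0, fb=0
78: 010011110 → 0, fb=1
79: 100111101 → 1, fb=0
80: 001111010 → 0, fb=1
81: 011110101 → 0, fb=1
82: 111101011 → 1, fb=1
83: 111010111 → 1, fb=0
84: 110101110 → 1, fb=1
85: 101011101 → 1, fb=0
86: 010111010 → 0, fb=1
87: 101110101 → 1, fb=0
88: 011101010 → 0, fb=0
89: 111010100 → 1, fb=0
90: 110101000 → 1, fb=1
91: 101010001 → 1, fb=0
92: 010100010 → 0, fb=0
93: 101000100 → 1, fb=1
94: 010001001 → 0, fb=0
95: 100010010 → 1, fb=0
96: 000100100 → 0, fb=0
97: 001001000 → 0, fb=0
98: 010010000 → 0, fb=1
99: 100100001 → 1, fb=1

1110110000010110101111101010101000000101001010111100101110111000000111001110100100111101011101010001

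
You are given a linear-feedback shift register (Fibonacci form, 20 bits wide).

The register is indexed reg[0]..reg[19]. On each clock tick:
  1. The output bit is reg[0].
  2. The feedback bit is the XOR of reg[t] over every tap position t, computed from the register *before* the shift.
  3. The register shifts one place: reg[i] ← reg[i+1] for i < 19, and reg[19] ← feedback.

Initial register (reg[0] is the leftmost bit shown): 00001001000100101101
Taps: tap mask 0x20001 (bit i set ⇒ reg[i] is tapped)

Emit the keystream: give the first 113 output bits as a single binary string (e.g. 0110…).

k : reg_k → out_k, fb_k
0: 00001001000100101101 → 0, fb=1
1: 00010010001001011011 → 0, fb=0
2: 00100100010010110110 → 0, fb=1
3: 01001000100101101101 → 0, fb=1
4: 10010001001011011011 → 1, fb=1
5: 00100010010110110111 → 0, fb=1
6: 01000100101101101111 → 0, fb=1
7: 10001001011011011111 → 1, fb=0
8: 00010010110110111110 → 0, fb=1
9: 00100101101101111101 → 0, fb=1
10: 01001011011011111011 → 0, fb=0
11: 10010110110111110110 → 1, fb=0
12: 00101101101111101100 → 0, fb=1
13: 01011011011111011001 → 0, fb=0
14: 10110110111110110010 → 1, fb=1
15: 01101101111101100101 → 0, fb=1
16: 11011011111011001011 → 1, fb=1
17: 10110111110110010111 → 1, fb=0
18: 01101111101100101110 → 0, fb=1
19: 11011111011001011101 → 1, fb=0
20: 10111110110010111010 → 1, fb=1
21: 01111101100101110101 → 0, fb=1
22: 11111011001011101011 → 1, fb=1
23: 11110110010111010111 → 1, fb=0
24: 11101100101110101110 → 1, fb=0
25: 11011001011101011100 → 1, fb=0
26: 10110010111010111000 → 1, fb=1
27: 01100101110101110001 → 0, fb=0
28: 11001011101011100010 → 1, fb=1
29: 10010111010111000101 → 1, fb=0
30: 00101110101110001010 → 0, fb=0
31: 01011101011100010100 → 0, fb=1
32: 10111010111000101001 → 1, fb=1
33: 01110101110001010011 → 0, fb=0
34: 11101011100010100110 → 1, fb=0
35: 11010111000101001100 → 1, fb=0
36: 10101110001010011000 → 1, fb=1
37: 01011100010100110001 → 0, fb=0
38: 10111000101001100010 → 1, fb=1
39: 01110001010011000101 → 0, fb=1
40: 11100010100110001011 → 1, fb=1
41: 11000101001100010111 → 1, fb=0
42: 10001010011000101110 → 1, fb=0
43: 00010100110001011100 → 0, fb=1
44: 00101001100010111001 → 0, fb=0
45: 01010011000101110010 → 0, fb=0
46: 10100110001011100100 → 1, fb=0
47: 01001100010111001000 → 0, fb=0
48: 10011000101110010000 → 1, fb=1
49: 00110001011100100001 → 0, fb=0
50: 01100010111001000010 → 0, fb=0
51: 11000101110010000100 → 1, fb=0
52: 10001011100100001000 → 1, fb=1
53: 00010111001000010001 → 0, fb=0
54: 00101110010000100010 → 0, fb=0
55: 01011100100001000100 → 0, fb=1
56: 10111001000010001001 → 1, fb=1
57: 01110010000100010011 → 0, fb=0
58: 11100100001000100110 → 1, fb=0
59: 11001000010001001100 → 1, fb=0
60: 10010000100010011000 → 1, fb=1
61: 00100001000100110001 → 0, fb=0
62: 01000010001001100010 → 0, fb=0
63: 10000100010011000100 → 1, fb=0
64: 00001000100110001000 → 0, fb=0
65: 00010001001100010000 → 0, fb=0
66: 00100010011000100000 → 0, fb=0
67: 01000100110001000000 → 0, fb=0
68: 10001001100010000000 → 1, fb=1
69: 00010011000100000001 → 0, fb=0
70: 00100110001000000010 → 0, fb=0
71: 01001100010000000100 → 0, fb=1
72: 10011000100000001001 → 1, fb=1
73: 00110001000000010011 → 0, fb=0
74: 01100010000000100110 → 0, fb=1
75: 11000100000001001101 → 1, fb=0
76: 10001000000010011010 → 1, fb=1
77: 00010000000100110101 → 0, fb=1
78: 00100000001001101011 → 0, fb=0
79: 01000000010011010110 → 0, fb=1
80: 10000000100110101101 → 1, fb=0
81: 00000001001101011010 → 0, fb=0
82: 00000010011010110100 → 0, fb=1
83: 00000100110101101001 → 0, fb=0
84: 00001001101011010010 → 0, fb=0
85: 00010011010110100100 → 0, fb=1
86: 00100110101101001001 → 0, fb=0
87: 01001101011010010010 → 0, fb=0
88: 10011010110100100100 → 1, fb=0
89: 00110101101001001000 → 0, fb=0
90: 01101011010010010000 → 0, fb=0
91: 11010110100100100000 → 1, fb=1
92: 10101101001001000001 → 1, fb=1
93: 01011010010010000011 → 0, fb=0
94: 10110100100100000110 → 1, fb=0
95: 01101001001000001100 → 0, fb=1
96: 11010010010000011001 → 1, fb=1
97: 10100100100000110011 → 1, fb=1
98: 01001001000001100111 → 0, fb=1
99: 10010010000011001111 → 1, fb=0
100: 00100100000110011110 → 0, fb=1
101: 01001000001100111101 → 0, fb=1
102: 10010000011001111011 → 1, fb=1
103: 00100000110011110111 → 0, fb=1
104: 01000001100111101111 → 0, fb=1
105: 10000011001111011111 → 1, fb=0
106: 00000110011110111110 → 0, fb=1
107: 00001100111101111101 → 0, fb=1
108: 00011001111011111011 → 0, fb=0
109: 00110011110111110110 → 0, fb=1
110: 01100111101111101101 → 0, fb=1
111: 11001111011111011011 → 1, fb=1
112: 10011110111110110111 → 1, fb=0

00001001000100101101101111101100101110101110001010011000101110010000100010011000100000001001101011010010010000011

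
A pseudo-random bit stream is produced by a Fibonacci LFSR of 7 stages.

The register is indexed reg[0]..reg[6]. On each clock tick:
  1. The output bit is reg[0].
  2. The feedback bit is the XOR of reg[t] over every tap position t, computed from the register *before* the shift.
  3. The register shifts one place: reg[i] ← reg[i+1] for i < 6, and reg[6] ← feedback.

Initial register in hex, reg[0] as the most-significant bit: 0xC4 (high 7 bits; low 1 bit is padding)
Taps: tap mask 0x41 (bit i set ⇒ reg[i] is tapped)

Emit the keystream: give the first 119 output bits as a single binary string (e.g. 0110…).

11000101000011000001000000111111101010100110011101110100101100011011110110101101100100100011100001011111001010111001101

tick  register→output (feedback)
  0  1100010→1 (1)
  1  1000101→1 (0)
  2  0001010→0 (0)
  3  0010100→0 (0)
  4  0101000→0 (0)
  5  1010000→1 (1)
  6  0100001→0 (1)
  7  1000011→1 (0)
  8  0000110→0 (0)
  9  0001100→0 (0)
 10  0011000→0 (0)
 11  0110000→0 (0)
 12  1100000→1 (1)
 13  1000001→1 (0)
 14  0000010→0 (0)
 15  0000100→0 (0)
 16  0001000→0 (0)
 17  0010000→0 (0)
 18  0100000→0 (0)
 19  1000000→1 (1)
 20  0000001→0 (1)
 21  0000011→0 (1)
 22  0000111→0 (1)
 23  0001111→0 (1)
 24  0011111→0 (1)
 25  0111111→0 (1)
 26  1111111→1 (0)
 27  1111110→1 (1)
 28  1111101→1 (0)
 29  1111010→1 (1)
 30  1110101→1 (0)
 31  1101010→1 (1)
 32  1010101→1 (0)
 33  0101010→0 (0)
 34  1010100→1 (1)
 35  0101001→0 (1)
 36  1010011→1 (0)
 37  0100110→0 (0)
 38  1001100→1 (1)
 39  0011001→0 (1)
 40  0110011→0 (1)
 41  1100111→1 (0)
 42  1001110→1 (1)
 43  0011101→0 (1)
 44  0111011→0 (1)
 45  1110111→1 (0)
 46  1101110→1 (1)
 47  1011101→1 (0)
 48  0111010→0 (0)
 49  1110100→1 (1)
 50  1101001→1 (0)
 51  1010010→1 (1)
 52  0100101→0 (1)
 53  1001011→1 (0)
 54  0010110→0 (0)
 55  0101100→0 (0)
 56  1011000→1 (1)
 57  0110001→0 (1)
 58  1100011→1 (0)
 59  1000110→1 (1)
 60  0001101→0 (1)
 61  0011011→0 (1)
 62  0110111→0 (1)
 63  1101111→1 (0)
 64  1011110→1 (1)
 65  0111101→0 (1)
 66  1111011→1 (0)
 67  1110110→1 (1)
 68  1101101→1 (0)
 69  1011010→1 (1)
 70  0110101→0 (1)
 71  1101011→1 (0)
 72  1010110→1 (1)
 73  0101101→0 (1)
 74  1011011→1 (0)
 75  0110110→0 (0)
 76  1101100→1 (1)
 77  1011001→1 (0)
 78  0110010→0 (0)
 79  1100100→1 (1)
 80  1001001→1 (0)
 81  0010010→0 (0)
 82  0100100→0 (0)
 83  1001000→1 (1)
 84  0010001→0 (1)
 85  0100011→0 (1)
 86  1000111→1 (0)
 87  0001110→0 (0)
 88  0011100→0 (0)
 89  0111000→0 (0)
 90  1110000→1 (1)
 91  1100001→1 (0)
 92  1000010→1 (1)
 93  0000101→0 (1)
 94  0001011→0 (1)
 95  0010111→0 (1)
 96  0101111→0 (1)
 97  1011111→1 (0)
 98  0111110→0 (0)
 99  1111100→1 (1)
100  1111001→1 (0)
101  1110010→1 (1)
102  1100101→1 (0)
103  1001010→1 (1)
104  0010101→0 (1)
105  0101011→0 (1)
106  1010111→1 (0)
107  0101110→0 (0)
108  1011100→1 (1)
109  0111001→0 (1)
110  1110011→1 (0)
111  1100110→1 (1)
112  1001101→1 (0)
113  0011010→0 (0)
114  0110100→0 (0)
115  1101000→1 (1)
116  1010001→1 (0)
117  0100010→0 (0)
118  1000100→1 (1)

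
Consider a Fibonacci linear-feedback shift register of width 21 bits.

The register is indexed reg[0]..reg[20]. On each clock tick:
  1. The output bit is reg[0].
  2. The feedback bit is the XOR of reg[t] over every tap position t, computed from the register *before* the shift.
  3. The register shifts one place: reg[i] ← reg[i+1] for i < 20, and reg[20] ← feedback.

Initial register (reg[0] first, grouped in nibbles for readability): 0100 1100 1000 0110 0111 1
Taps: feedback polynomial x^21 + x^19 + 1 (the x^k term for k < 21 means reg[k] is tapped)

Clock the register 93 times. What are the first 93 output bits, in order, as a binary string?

tick  register→output (feedback)
  0  010011001000011001111→0 (1)
  1  100110010000110011111→1 (0)
  2  001100100001100111110→0 (1)
  3  011001000011001111101→0 (0)
  4  110010000110011111010→1 (0)
  5  100100001100111110100→1 (1)
  6  001000011001111101001→0 (0)
  7  010000110011111010010→0 (1)
  8  100001100111110100101→1 (1)
  9  000011001111101001011→0 (1)
 10  000110011111010010111→0 (1)
 11  001100111110100101111→0 (1)
 12  011001111101001011111→0 (1)
 13  110011111010010111111→1 (0)
 14  100111110100101111110→1 (0)
 15  001111101001011111100→0 (0)
 16  011111010010111111000→0 (0)
 17  111110100101111110000→1 (1)
 18  111101001011111100001→1 (1)
 19  111010010111111000011→1 (0)
 20  110100101111110000110→1 (0)
 21  101001011111100001100→1 (1)
 22  010010111111000011001→0 (0)
 23  100101111110000110010→1 (0)
 24  001011111100001100100→0 (0)
 25  010111111000011001000→0 (0)
 26  101111110000110010000→1 (1)
 27  011111100001100100001→0 (0)
 28  111111000011001000010→1 (0)
 29  111110000110010000100→1 (1)
 30  111100001100100001001→1 (1)
 31  111000011001000010011→1 (0)
 32  110000110010000100110→1 (0)
 33  100001100100001001100→1 (1)
 34  000011001000010011001→0 (0)
 35  000110010000100110010→0 (1)
 36  001100100001001100101→0 (0)
 37  011001000010011001010→0 (1)
 38  110010000100110010101→1 (1)
 39  100100001001100101011→1 (0)
 40  001000010011001010110→0 (1)
 41  010000100110010101101→0 (0)
 42  100001001100101011010→1 (0)
 43  000010011001010110100→0 (0)
 44  000100110010101101000→0 (0)
 45  001001100101011010000→0 (0)
 46  010011001010110100000→0 (0)
 47  100110010101101000000→1 (1)
 48  001100101011010000001→0 (0)
 49  011001010110100000010→0 (1)
 50  110010101101000000101→1 (1)
 51  100101011010000001011→1 (0)
 52  001010110100000010110→0 (1)
 53  010101101000000101101→0 (0)
 54  101011010000001011010→1 (0)
 55  010110100000010110100→0 (0)
 56  101101000000101101000→1 (1)
 57  011010000001011010001→0 (0)
 58  110100000010110100010→1 (0)
 59  101000000101101000100→1 (1)
 60  010000001011010001001→0 (0)
 61  100000010110100010010→1 (0)
 62  000000101101000100100→0 (0)
 63  000001011010001001000→0 (0)
 64  000010110100010010000→0 (0)
 65  000101101000100100000→0 (0)
 66  001011010001001000000→0 (0)
 67  010110100010010000000→0 (0)
 68  101101000100100000000→1 (1)
 69  011010001001000000001→0 (0)
 70  110100010010000000010→1 (0)
 71  101000100100000000100→1 (1)
 72  010001001000000001001→0 (0)
 73  100010010000000010010→1 (0)
 74  000100100000000100100→0 (0)
 75  001001000000001001000→0 (0)
 76  010010000000010010000→0 (0)
 77  100100000000100100000→1 (1)
 78  001000000001001000001→0 (0)
 79  010000000010010000010→0 (1)
 80  100000000100100000101→1 (1)
 81  000000001001000001011→0 (1)
 82  000000010010000010111→0 (1)
 83  000000100100000101111→0 (1)
 84  000001001000001011111→0 (1)
 85  000010010000010111111→0 (1)
 86  000100100000101111111→0 (1)
 87  001001000001011111111→0 (1)
 88  010010000010111111111→0 (1)
 89  100100000101111111111→1 (0)
 90  001000001011111111110→0 (1)
 91  010000010111111111101→0 (0)
 92  100000101111111111010→1 (0)

010011001000011001111101001011111100001100100001001100101011010000001011010001001000000001001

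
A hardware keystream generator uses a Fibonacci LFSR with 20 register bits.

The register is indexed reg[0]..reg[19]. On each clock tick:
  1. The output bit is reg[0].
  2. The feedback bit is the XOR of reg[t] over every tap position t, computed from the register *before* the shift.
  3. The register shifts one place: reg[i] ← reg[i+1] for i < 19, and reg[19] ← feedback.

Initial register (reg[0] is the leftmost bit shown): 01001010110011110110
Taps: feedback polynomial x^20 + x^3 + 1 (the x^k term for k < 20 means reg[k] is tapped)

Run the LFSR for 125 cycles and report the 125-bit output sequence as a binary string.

01001010110011110110000111001011010001101111100100010111000100110001101011111000101111001101001111010101101001001101011110001

tick  register→output (feedback)
  0  01001010110011110110→0 (0)
  1  10010101100111101100→1 (0)
  2  00101011001111011000→0 (0)
  3  01010110011110110000→0 (1)
  4  10101100111101100001→1 (1)
  5  01011001111011000011→0 (1)
  6  10110011110110000111→1 (0)
  7  01100111101100001110→0 (0)
  8  11001111011000011100→1 (1)
  9  10011110110000111001→1 (0)
 10  00111101100001110010→0 (1)
 11  01111011000011100101→0 (1)
 12  11110110000111001011→1 (0)
 13  11101100001110010110→1 (1)
 14  11011000011100101101→1 (0)
 15  10110000111001011010→1 (0)
 16  01100001110010110100→0 (0)
 17  11000011100101101000→1 (1)
 18  10000111001011010001→1 (1)
 19  00001110010110100011→0 (0)
 20  00011100101101000110→0 (1)
 21  00111001011010001101→0 (1)
 22  01110010110100011011→0 (1)
 23  11100101101000110111→1 (1)
 24  11001011010001101111→1 (1)
 25  10010110100011011111→1 (0)
 26  00101101000110111110→0 (0)
 27  01011010001101111100→0 (1)
 28  10110100011011111001→1 (0)
 29  01101000110111110010→0 (0)
 30  11010001101111100100→1 (0)
 31  10100011011111001000→1 (1)
 32  01000110111110010001→0 (0)
 33  10001101111100100010→1 (1)
 34  00011011111001000101→0 (1)
 35  00110111110010001011→0 (1)
 36  01101111100100010111→0 (0)
 37  11011111001000101110→1 (0)
 38  10111110010001011100→1 (0)
 39  01111100100010111000→0 (1)
 40  11111001000101110001→1 (0)
 41  11110010001011100010→1 (0)
 42  11100100010111000100→1 (1)
 43  11001000101110001001→1 (1)
 44  10010001011100010011→1 (0)
 45  00100010111000100110→0 (0)
 46  01000101110001001100→0 (0)
 47  10001011100010011000→1 (1)
 48  00010111000100110001→0 (1)
 49  00101110001001100011→0 (0)
 50  01011100010011000110→0 (1)
 51  10111000100110001101→1 (0)
 52  01110001001100011010→0 (1)
 53  11100010011000110101→1 (1)
 54  11000100110001101011→1 (1)
 55  10001001100011010111→1 (1)
 56  00010011000110101111→0 (1)
 57  00100110001101011111→0 (0)
 58  01001100011010111110→0 (0)
 59  10011000110101111100→1 (0)
 60  00110001101011111000→0 (1)
 61  01100011010111110001→0 (0)
 62  11000110101111100010→1 (1)
 63  10001101011111000101→1 (1)
 64  00011010111110001011→0 (1)
 65  00110101111100010111→0 (1)
 66  01101011111000101111→0 (0)
 67  11010111110001011110→1 (0)
 68  10101111100010111100→1 (1)
 69  01011111000101111001→0 (1)
 70  10111110001011110011→1 (0)
 71  01111100010111100110→0 (1)
 72  11111000101111001101→1 (0)
 73  11110001011110011010→1 (0)
 74  11100010111100110100→1 (1)
 75  11000101111001101001→1 (1)
 76  10001011110011010011→1 (1)
 77  00010111100110100111→0 (1)
 78  00101111001101001111→0 (0)
 79  01011110011010011110→0 (1)
 80  10111100110100111101→1 (0)
 81  01111001101001111010→0 (1)
 82  11110011010011110101→1 (0)
 83  11100110100111101010→1 (1)
 84  11001101001111010101→1 (1)
 85  10011010011110101011→1 (0)
 86  00110100111101010110→0 (1)
 87  01101001111010101101→0 (0)
 88  11010011110101011010→1 (0)
 89  10100111101010110100→1 (1)
 90  01001111010101101001→0 (0)
 91  10011110101011010010→1 (0)
 92  00111101010110100100→0 (1)
 93  01111010101101001001→0 (1)
 94  11110101011010010011→1 (0)
 95  11101010110100100110→1 (1)
 96  11010101101001001101→1 (0)
 97  10101011010010011010→1 (1)
 98  01010110100100110101→0 (1)
 99  10101101001001101011→1 (1)
100  01011010010011010111→0 (1)
101  10110100100110101111→1 (0)
102  01101001001101011110→0 (0)
103  11010010011010111100→1 (0)
104  10100100110101111000→1 (1)
105  01001001101011110001→0 (0)
106  10010011010111100010→1 (0)
107  00100110101111000100→0 (0)
108  01001101011110001000→0 (0)
109  10011010111100010000→1 (0)
110  00110101111000100000→0 (1)
111  01101011110001000001→0 (0)
112  11010111100010000010→1 (0)
113  10101111000100000100→1 (1)
114  01011110001000001001→0 (1)
115  10111100010000010011→1 (0)
116  01111000100000100110→0 (1)
117  11110001000001001101→1 (0)
118  11100010000010011010→1 (1)
119  11000100000100110101→1 (1)
120  10001000001001101011→1 (1)
121  00010000010011010111→0 (1)
122  00100000100110101111→0 (0)
123  01000001001101011110→0 (0)
124  10000010011010111100→1 (1)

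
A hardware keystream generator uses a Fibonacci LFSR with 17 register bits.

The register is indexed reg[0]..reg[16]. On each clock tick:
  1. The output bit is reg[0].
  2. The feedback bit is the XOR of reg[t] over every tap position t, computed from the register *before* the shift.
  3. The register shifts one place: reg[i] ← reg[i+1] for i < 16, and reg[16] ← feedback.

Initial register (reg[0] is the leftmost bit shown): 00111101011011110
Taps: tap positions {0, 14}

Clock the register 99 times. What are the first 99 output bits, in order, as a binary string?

step | reg (before) | out | fb
   0 | 00111101011011110 | 0 | 1
   1 | 01111010110111101 | 0 | 1
   2 | 11110101101111011 | 1 | 1
   3 | 11101011011110111 | 1 | 0
   4 | 11010110111101110 | 1 | 0
   5 | 10101101111011100 | 1 | 0
   6 | 01011011110111000 | 0 | 0
   7 | 10110111101110000 | 1 | 1
   8 | 01101111011100001 | 0 | 0
   9 | 11011110111000010 | 1 | 1
  10 | 10111101110000101 | 1 | 0
  11 | 01111011100001010 | 0 | 0
  12 | 11110111000010100 | 1 | 0
  13 | 11101110000101000 | 1 | 1
  14 | 11011100001010001 | 1 | 1
  15 | 10111000010100011 | 1 | 1
  16 | 01110000101000111 | 0 | 1
  17 | 11100001010001111 | 1 | 0
  18 | 11000010100011110 | 1 | 0
  19 | 10000101000111100 | 1 | 0
  20 | 00001010001111000 | 0 | 0
  21 | 00010100011110000 | 0 | 0
  22 | 00101000111100000 | 0 | 0
  23 | 01010001111000000 | 0 | 0
  24 | 10100011110000000 | 1 | 1
  25 | 01000111100000001 | 0 | 0
  26 | 10001111000000010 | 1 | 1
  27 | 00011110000000101 | 0 | 1
  28 | 00111100000001011 | 0 | 0
  29 | 01111000000010110 | 0 | 1
  30 | 11110000000101101 | 1 | 0
  31 | 11100000001011010 | 1 | 1
  32 | 11000000010110101 | 1 | 0
  33 | 10000000101101010 | 1 | 1
  34 | 00000001011010101 | 0 | 1
  35 | 00000010110101011 | 0 | 0
  36 | 00000101101010110 | 0 | 1
  37 | 00001011010101101 | 0 | 1
  38 | 00010110101011011 | 0 | 0
  39 | 00101101010110110 | 0 | 1
  40 | 01011010101101101 | 0 | 1
  41 | 10110101011011011 | 1 | 1
  42 | 01101010110110111 | 0 | 1
  43 | 11010101101101111 | 1 | 0
  44 | 10101011011011110 | 1 | 0
  45 | 01010110110111100 | 0 | 1
  46 | 10101101101111001 | 1 | 1
  47 | 01011011011110011 | 0 | 0
  48 | 10110110111100110 | 1 | 0
  49 | 01101101111001100 | 0 | 1
  50 | 11011011110011001 | 1 | 1
  51 | 10110111100110011 | 1 | 1
  52 | 01101111001100111 | 0 | 1
  53 | 11011110011001111 | 1 | 0
  54 | 10111100110011110 | 1 | 0
  55 | 01111001100111100 | 0 | 1
  56 | 11110011001111001 | 1 | 1
  57 | 11100110011110011 | 1 | 1
  58 | 11001100111100111 | 1 | 0
  59 | 10011001111001110 | 1 | 0
  60 | 00110011110011100 | 0 | 1
  61 | 01100111100111001 | 0 | 0
  62 | 11001111001110010 | 1 | 1
  63 | 10011110011100101 | 1 | 0
  64 | 00111100111001010 | 0 | 0
  65 | 01111001110010100 | 0 | 1
  66 | 11110011100101001 | 1 | 1
  67 | 11100111001010011 | 1 | 1
  68 | 11001110010100111 | 1 | 0
  69 | 10011100101001110 | 1 | 0
  70 | 00111001010011100 | 0 | 1
  71 | 01110010100111001 | 0 | 0
  72 | 11100101001110010 | 1 | 1
  73 | 11001010011100101 | 1 | 0
  74 | 10010100111001010 | 1 | 1
  75 | 00101001110010101 | 0 | 1
  76 | 01010011100101011 | 0 | 0
  77 | 10100111001010110 | 1 | 0
  78 | 01001110010101100 | 0 | 1
  79 | 10011100101011001 | 1 | 1
  80 | 00111001010110011 | 0 | 0
  81 | 01110010101100110 | 0 | 1
  82 | 11100101011001101 | 1 | 0
  83 | 11001010110011010 | 1 | 1
  84 | 10010101100110101 | 1 | 0
  85 | 00101011001101010 | 0 | 0
  86 | 01010110011010100 | 0 | 1
  87 | 10101100110101001 | 1 | 1
  88 | 01011001101010011 | 0 | 0
  89 | 10110011010100110 | 1 | 0
  90 | 01100110101001100 | 0 | 1
  91 | 11001101010011001 | 1 | 1
  92 | 10011010100110011 | 1 | 1
  93 | 00110101001100111 | 0 | 1
  94 | 01101010011001111 | 0 | 1
  95 | 11010100110011111 | 1 | 0
  96 | 10101001100111110 | 1 | 0
  97 | 01010011001111100 | 0 | 1
  98 | 10100110011111001 | 1 | 1

001111010110111101110000101000111100000001011010101101101111001100111100111001010011100101011001101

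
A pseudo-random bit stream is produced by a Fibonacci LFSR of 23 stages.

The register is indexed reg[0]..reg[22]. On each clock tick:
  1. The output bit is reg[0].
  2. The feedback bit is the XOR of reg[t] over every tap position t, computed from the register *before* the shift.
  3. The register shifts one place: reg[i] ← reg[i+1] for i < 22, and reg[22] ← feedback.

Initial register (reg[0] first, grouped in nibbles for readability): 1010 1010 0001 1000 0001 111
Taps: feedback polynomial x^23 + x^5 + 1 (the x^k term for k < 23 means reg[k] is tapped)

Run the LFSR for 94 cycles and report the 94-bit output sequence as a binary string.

1010101000011000000111111101001000110111110010110010100110011101010111000011010001101101101101

step | reg (before) | out | fb
   0 | 10101010000110000001111 | 1 | 1
   1 | 01010100001100000011111 | 0 | 1
   2 | 10101000011000000111111 | 1 | 1
   3 | 01010000110000001111111 | 0 | 0
   4 | 10100001100000011111110 | 1 | 1
   5 | 01000011000000111111101 | 0 | 0
   6 | 10000110000001111111010 | 1 | 0
   7 | 00001100000011111110100 | 0 | 1
   8 | 00011000000111111101001 | 0 | 0
   9 | 00110000001111111010010 | 0 | 0
  10 | 01100000011111110100100 | 0 | 0
  11 | 11000000111111101001000 | 1 | 1
  12 | 10000001111111010010001 | 1 | 1
  13 | 00000011111110100100011 | 0 | 0
  14 | 00000111111101001000110 | 0 | 1
  15 | 00001111111010010001101 | 0 | 1
  16 | 00011111110100100011011 | 0 | 1
  17 | 00111111101001000110111 | 0 | 1
  18 | 01111111010010001101111 | 0 | 1
  19 | 11111110100100011011111 | 1 | 0
  20 | 11111101001000110111110 | 1 | 0
  21 | 11111010010001101111100 | 1 | 1
  22 | 11110100100011011111001 | 1 | 0
  23 | 11101001000110111110010 | 1 | 1
  24 | 11010010001101111100101 | 1 | 1
  25 | 10100100011011111001011 | 1 | 0
  26 | 01001000110111110010110 | 0 | 0
  27 | 10010001101111100101100 | 1 | 1
  28 | 00100011011111001011001 | 0 | 0
  29 | 01000110111110010110010 | 0 | 1
  30 | 10001101111100101100101 | 1 | 0
  31 | 00011011111001011001010 | 0 | 0
  32 | 00110111110010110010100 | 0 | 1
  33 | 01101111100101100101001 | 0 | 1
  34 | 11011111001011001010011 | 1 | 0
  35 | 10111110010110010100110 | 1 | 0
  36 | 01111100101100101001100 | 0 | 1
  37 | 11111001011001010011001 | 1 | 1
  38 | 11110010110010100110011 | 1 | 1
  39 | 11100101100101001100111 | 1 | 0
  40 | 11001011001010011001110 | 1 | 1
  41 | 10010110010100110011101 | 1 | 0
  42 | 00101100101001100111010 | 0 | 1
  43 | 01011001010011001110101 | 0 | 0
  44 | 10110010100110011101010 | 1 | 1
  45 | 01100101001100111010101 | 0 | 1
  46 | 11001010011001110101011 | 1 | 1
  47 | 10010100110011101010111 | 1 | 0
  48 | 00101001100111010101110 | 0 | 0
  49 | 01010011001110101011100 | 0 | 0
  50 | 10100110011101010111000 | 1 | 0
  51 | 01001100111010101110000 | 0 | 1
  52 | 10011001110101011100001 | 1 | 1
  53 | 00110011101010111000011 | 0 | 0
  54 | 01100111010101110000110 | 0 | 1
  55 | 11001110101011100001101 | 1 | 0
  56 | 10011101010111000011010 | 1 | 0
  57 | 00111010101110000110100 | 0 | 0
  58 | 01110101011100001101000 | 0 | 1
  59 | 11101010111000011010001 | 1 | 1
  60 | 11010101110000110100011 | 1 | 0
  61 | 10101011100001101000110 | 1 | 1
  62 | 01010111000011010001101 | 0 | 1
  63 | 10101110000110100011011 | 1 | 0
  64 | 01011100001101000110110 | 0 | 1
  65 | 10111000011010001101101 | 1 | 1
  66 | 01110000110100011011011 | 0 | 0
  67 | 11100001101000110110110 | 1 | 1
  68 | 11000011010001101101101 | 1 | 1
  69 | 10000110100011011011011 | 1 | 0
  70 | 00001101000110110110110 | 0 | 1
  71 | 00011010001101101101101 | 0 | 0
  72 | 00110100011011011011010 | 0 | 1
  73 | 01101000110110110110101 | 0 | 0
  74 | 11010001101101101101010 | 1 | 1
  75 | 10100011011011011010101 | 1 | 1
  76 | 01000110110110110101011 | 0 | 1
  77 | 10001101101101101010111 | 1 | 0
  78 | 00011011011011010101110 | 0 | 0
  79 | 00110110110110101011100 | 0 | 1
  80 | 01101101101101010111001 | 0 | 1
  81 | 11011011011010101110011 | 1 | 1
  82 | 10110110110101011100111 | 1 | 0
  83 | 01101101101010111001110 | 0 | 1
  84 | 11011011010101110011101 | 1 | 1
  85 | 10110110101011100111011 | 1 | 0
  86 | 01101101010111001110110 | 0 | 1
  87 | 11011010101110011101101 | 1 | 1
  88 | 10110101011100111011011 | 1 | 0
  89 | 01101010111001110110110 | 0 | 0
  90 | 11010101110011101101100 | 1 | 0
  91 | 10101011100111011011000 | 1 | 1
  92 | 01010111001110110110001 | 0 | 1
  93 | 10101110011101101100011 | 1 | 0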